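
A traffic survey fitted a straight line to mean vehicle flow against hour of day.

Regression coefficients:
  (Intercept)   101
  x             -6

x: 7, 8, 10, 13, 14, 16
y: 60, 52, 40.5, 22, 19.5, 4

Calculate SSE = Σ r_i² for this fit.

x=7: ŷ = 101 − 6·7 = 59; r = 60 − 59 = 1
x=8: ŷ = 101 − 6·8 = 53; r = 52 − 53 = -1
x=10: ŷ = 101 − 6·10 = 41; r = 40.5 − 41 = -0.5
x=13: ŷ = 101 − 6·13 = 23; r = 22 − 23 = -1
x=14: ŷ = 101 − 6·14 = 17; r = 19.5 − 17 = 2.5
x=16: ŷ = 101 − 6·16 = 5; r = 4 − 5 = -1
SSE = 1 + 1 + 0.25 + 1 + 6.25 + 1 = 10.5

SSE = 10.5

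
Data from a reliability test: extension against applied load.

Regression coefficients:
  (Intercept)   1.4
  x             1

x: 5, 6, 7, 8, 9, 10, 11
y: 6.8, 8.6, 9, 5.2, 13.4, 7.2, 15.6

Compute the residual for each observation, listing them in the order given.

0.4, 1.2, 0.6, -4.2, 3, -4.2, 3.2

x=5: ŷ = 1.4 + 5 = 6.4; e = 6.8 − 6.4 = 0.4
x=6: ŷ = 1.4 + 6 = 7.4; e = 8.6 − 7.4 = 1.2
x=7: ŷ = 1.4 + 7 = 8.4; e = 9 − 8.4 = 0.6
x=8: ŷ = 1.4 + 8 = 9.4; e = 5.2 − 9.4 = -4.2
x=9: ŷ = 1.4 + 9 = 10.4; e = 13.4 − 10.4 = 3
x=10: ŷ = 1.4 + 10 = 11.4; e = 7.2 − 11.4 = -4.2
x=11: ŷ = 1.4 + 11 = 12.4; e = 15.6 − 12.4 = 3.2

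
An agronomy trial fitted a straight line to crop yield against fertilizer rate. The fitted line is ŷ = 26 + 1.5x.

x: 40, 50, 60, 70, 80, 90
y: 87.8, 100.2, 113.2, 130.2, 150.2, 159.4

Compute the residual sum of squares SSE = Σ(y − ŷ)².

x=40: ŷ = 26 + 1.5·40 = 86; r = 87.8 − 86 = 1.8
x=50: ŷ = 26 + 1.5·50 = 101; r = 100.2 − 101 = -0.8
x=60: ŷ = 26 + 1.5·60 = 116; r = 113.2 − 116 = -2.8
x=70: ŷ = 26 + 1.5·70 = 131; r = 130.2 − 131 = -0.8
x=80: ŷ = 26 + 1.5·80 = 146; r = 150.2 − 146 = 4.2
x=90: ŷ = 26 + 1.5·90 = 161; r = 159.4 − 161 = -1.6
SSE = 3.24 + 0.64 + 7.84 + 0.64 + 17.64 + 2.56 = 32.56

SSE = 32.56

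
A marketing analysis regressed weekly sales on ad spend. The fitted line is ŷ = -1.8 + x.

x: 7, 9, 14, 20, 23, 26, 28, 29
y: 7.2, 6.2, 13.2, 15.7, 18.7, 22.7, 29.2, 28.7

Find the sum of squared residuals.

x=7: ŷ = -1.8 + 7 = 5.2; e = 7.2 − 5.2 = 2
x=9: ŷ = -1.8 + 9 = 7.2; e = 6.2 − 7.2 = -1
x=14: ŷ = -1.8 + 14 = 12.2; e = 13.2 − 12.2 = 1
x=20: ŷ = -1.8 + 20 = 18.2; e = 15.7 − 18.2 = -2.5
x=23: ŷ = -1.8 + 23 = 21.2; e = 18.7 − 21.2 = -2.5
x=26: ŷ = -1.8 + 26 = 24.2; e = 22.7 − 24.2 = -1.5
x=28: ŷ = -1.8 + 28 = 26.2; e = 29.2 − 26.2 = 3
x=29: ŷ = -1.8 + 29 = 27.2; e = 28.7 − 27.2 = 1.5
SSE = 4 + 1 + 1 + 6.25 + 6.25 + 2.25 + 9 + 2.25 = 32

SSE = 32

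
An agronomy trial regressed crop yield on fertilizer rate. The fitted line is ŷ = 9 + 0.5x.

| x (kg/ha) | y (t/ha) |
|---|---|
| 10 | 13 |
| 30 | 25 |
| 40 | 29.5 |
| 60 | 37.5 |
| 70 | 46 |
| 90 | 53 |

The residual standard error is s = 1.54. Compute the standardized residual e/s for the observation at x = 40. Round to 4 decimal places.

0.3247

ŷ = 9 + 0.5·40 = 29
e = 29.5 − 29 = 0.5
e/s = 0.5 / 1.54 = 0.3247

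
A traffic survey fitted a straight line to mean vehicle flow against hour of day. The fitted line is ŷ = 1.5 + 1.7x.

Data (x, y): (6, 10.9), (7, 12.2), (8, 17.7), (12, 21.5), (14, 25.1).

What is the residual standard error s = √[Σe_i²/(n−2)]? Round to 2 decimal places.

x=6: ŷ = 1.5 + 1.7·6 = 11.7; e = 10.9 − 11.7 = -0.8
x=7: ŷ = 1.5 + 1.7·7 = 13.4; e = 12.2 − 13.4 = -1.2
x=8: ŷ = 1.5 + 1.7·8 = 15.1; e = 17.7 − 15.1 = 2.6
x=12: ŷ = 1.5 + 1.7·12 = 21.9; e = 21.5 − 21.9 = -0.4
x=14: ŷ = 1.5 + 1.7·14 = 25.3; e = 25.1 − 25.3 = -0.2
SSE = 0.64 + 1.44 + 6.76 + 0.16 + 0.04 = 9.04
s = √(9.04/3) = √3.01333 ≈ 1.74

s = 1.74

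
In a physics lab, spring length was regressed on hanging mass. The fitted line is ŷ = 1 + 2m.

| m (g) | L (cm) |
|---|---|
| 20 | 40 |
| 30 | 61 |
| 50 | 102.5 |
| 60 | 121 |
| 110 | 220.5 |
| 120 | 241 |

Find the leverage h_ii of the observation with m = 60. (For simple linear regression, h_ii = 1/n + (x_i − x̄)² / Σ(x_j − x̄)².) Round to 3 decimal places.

h = 0.170

m̄ = (20 + 30 + 50 + 60 + 110 + 120)/6 = 65
Σ(m − m̄)² = 2025 + 1225 + 225 + 25 + 2025 + 3025 = 8550
h = 1/6 + (-5)²/8550 = 0.166667 + 0.00292398 = 0.170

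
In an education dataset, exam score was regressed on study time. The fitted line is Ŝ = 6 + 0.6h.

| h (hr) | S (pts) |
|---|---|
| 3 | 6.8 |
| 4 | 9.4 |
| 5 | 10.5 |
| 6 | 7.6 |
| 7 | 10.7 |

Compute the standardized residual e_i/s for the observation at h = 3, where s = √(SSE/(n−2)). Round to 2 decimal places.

h=3: Ŝ = 6 + 0.6·3 = 7.8; e = 6.8 − 7.8 = -1
h=4: Ŝ = 6 + 0.6·4 = 8.4; e = 9.4 − 8.4 = 1
h=5: Ŝ = 6 + 0.6·5 = 9; e = 10.5 − 9 = 1.5
h=6: Ŝ = 6 + 0.6·6 = 9.6; e = 7.6 − 9.6 = -2
h=7: Ŝ = 6 + 0.6·7 = 10.2; e = 10.7 − 10.2 = 0.5
SSE = 1 + 1 + 2.25 + 4 + 0.25 = 8.5
s = √(8.5/3) = 1.68325
e/s = -1 / 1.68325 = -0.59

-0.59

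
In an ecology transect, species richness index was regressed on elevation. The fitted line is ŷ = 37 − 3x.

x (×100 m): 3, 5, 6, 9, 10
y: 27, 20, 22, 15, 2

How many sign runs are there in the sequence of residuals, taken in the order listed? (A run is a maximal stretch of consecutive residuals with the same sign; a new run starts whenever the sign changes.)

x=3: ŷ = 37 − 3·3 = 28; r = 27 − 28 = -1
x=5: ŷ = 37 − 3·5 = 22; r = 20 − 22 = -2
x=6: ŷ = 37 − 3·6 = 19; r = 22 − 19 = 3
x=9: ŷ = 37 − 3·9 = 10; r = 15 − 10 = 5
x=10: ŷ = 37 − 3·10 = 7; r = 2 − 7 = -5
Signs: − − + + −
Runs: −×2, +×2, −×1 → 3

3 runs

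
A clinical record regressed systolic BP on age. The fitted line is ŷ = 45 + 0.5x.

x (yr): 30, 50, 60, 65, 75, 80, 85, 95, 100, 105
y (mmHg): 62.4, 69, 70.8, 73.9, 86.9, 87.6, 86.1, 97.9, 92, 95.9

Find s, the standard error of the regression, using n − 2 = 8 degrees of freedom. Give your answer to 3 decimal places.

s = 3.643

x=30: ŷ = 45 + 0.5·30 = 60; r = 62.4 − 60 = 2.4
x=50: ŷ = 45 + 0.5·50 = 70; r = 69 − 70 = -1
x=60: ŷ = 45 + 0.5·60 = 75; r = 70.8 − 75 = -4.2
x=65: ŷ = 45 + 0.5·65 = 77.5; r = 73.9 − 77.5 = -3.6
x=75: ŷ = 45 + 0.5·75 = 82.5; r = 86.9 − 82.5 = 4.4
x=80: ŷ = 45 + 0.5·80 = 85; r = 87.6 − 85 = 2.6
x=85: ŷ = 45 + 0.5·85 = 87.5; r = 86.1 − 87.5 = -1.4
x=95: ŷ = 45 + 0.5·95 = 92.5; r = 97.9 − 92.5 = 5.4
x=100: ŷ = 45 + 0.5·100 = 95; r = 92 − 95 = -3
x=105: ŷ = 45 + 0.5·105 = 97.5; r = 95.9 − 97.5 = -1.6
SSE = 5.76 + 1 + 17.64 + 12.96 + 19.36 + 6.76 + 1.96 + 29.16 + 9 + 2.56 = 106.16
s = √(106.16/8) = √13.27 ≈ 3.643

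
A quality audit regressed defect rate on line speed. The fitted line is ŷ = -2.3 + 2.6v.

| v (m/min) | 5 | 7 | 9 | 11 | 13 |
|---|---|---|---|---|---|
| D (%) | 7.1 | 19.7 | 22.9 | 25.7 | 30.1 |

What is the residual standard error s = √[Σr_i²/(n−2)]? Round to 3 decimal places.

s = 3.315

v=5: ŷ = -2.3 + 2.6·5 = 10.7; r = 7.1 − 10.7 = -3.6
v=7: ŷ = -2.3 + 2.6·7 = 15.9; r = 19.7 − 15.9 = 3.8
v=9: ŷ = -2.3 + 2.6·9 = 21.1; r = 22.9 − 21.1 = 1.8
v=11: ŷ = -2.3 + 2.6·11 = 26.3; r = 25.7 − 26.3 = -0.6
v=13: ŷ = -2.3 + 2.6·13 = 31.5; r = 30.1 − 31.5 = -1.4
SSE = 12.96 + 14.44 + 3.24 + 0.36 + 1.96 = 32.96
s = √(32.96/3) = √10.9867 ≈ 3.315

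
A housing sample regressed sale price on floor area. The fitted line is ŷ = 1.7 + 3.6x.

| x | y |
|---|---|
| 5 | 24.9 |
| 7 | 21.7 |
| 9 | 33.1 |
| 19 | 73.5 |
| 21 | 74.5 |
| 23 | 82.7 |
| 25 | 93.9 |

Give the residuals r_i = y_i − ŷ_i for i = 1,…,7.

5.2, -5.2, -1, 3.4, -2.8, -1.8, 2.2

x=5: ŷ = 1.7 + 3.6·5 = 19.7; r = 24.9 − 19.7 = 5.2
x=7: ŷ = 1.7 + 3.6·7 = 26.9; r = 21.7 − 26.9 = -5.2
x=9: ŷ = 1.7 + 3.6·9 = 34.1; r = 33.1 − 34.1 = -1
x=19: ŷ = 1.7 + 3.6·19 = 70.1; r = 73.5 − 70.1 = 3.4
x=21: ŷ = 1.7 + 3.6·21 = 77.3; r = 74.5 − 77.3 = -2.8
x=23: ŷ = 1.7 + 3.6·23 = 84.5; r = 82.7 − 84.5 = -1.8
x=25: ŷ = 1.7 + 3.6·25 = 91.7; r = 93.9 − 91.7 = 2.2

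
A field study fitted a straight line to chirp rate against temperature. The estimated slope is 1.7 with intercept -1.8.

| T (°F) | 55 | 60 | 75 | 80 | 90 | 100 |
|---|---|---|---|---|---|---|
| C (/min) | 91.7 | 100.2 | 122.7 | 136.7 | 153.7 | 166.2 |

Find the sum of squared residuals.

T=55: ŷ = -1.8 + 1.7·55 = 91.7; e = 91.7 − 91.7 = 0
T=60: ŷ = -1.8 + 1.7·60 = 100.2; e = 100.2 − 100.2 = 0
T=75: ŷ = -1.8 + 1.7·75 = 125.7; e = 122.7 − 125.7 = -3
T=80: ŷ = -1.8 + 1.7·80 = 134.2; e = 136.7 − 134.2 = 2.5
T=90: ŷ = -1.8 + 1.7·90 = 151.2; e = 153.7 − 151.2 = 2.5
T=100: ŷ = -1.8 + 1.7·100 = 168.2; e = 166.2 − 168.2 = -2
SSE = 0 + 0 + 9 + 6.25 + 6.25 + 4 = 25.5

SSE = 25.5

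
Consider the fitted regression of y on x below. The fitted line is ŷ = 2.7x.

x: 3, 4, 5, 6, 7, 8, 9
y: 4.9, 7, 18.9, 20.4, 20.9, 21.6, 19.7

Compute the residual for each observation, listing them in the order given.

-3.2, -3.8, 5.4, 4.2, 2, 0, -4.6

x=3: ŷ = 2.7·3 = 8.1; e = 4.9 − 8.1 = -3.2
x=4: ŷ = 2.7·4 = 10.8; e = 7 − 10.8 = -3.8
x=5: ŷ = 2.7·5 = 13.5; e = 18.9 − 13.5 = 5.4
x=6: ŷ = 2.7·6 = 16.2; e = 20.4 − 16.2 = 4.2
x=7: ŷ = 2.7·7 = 18.9; e = 20.9 − 18.9 = 2
x=8: ŷ = 2.7·8 = 21.6; e = 21.6 − 21.6 = 0
x=9: ŷ = 2.7·9 = 24.3; e = 19.7 − 24.3 = -4.6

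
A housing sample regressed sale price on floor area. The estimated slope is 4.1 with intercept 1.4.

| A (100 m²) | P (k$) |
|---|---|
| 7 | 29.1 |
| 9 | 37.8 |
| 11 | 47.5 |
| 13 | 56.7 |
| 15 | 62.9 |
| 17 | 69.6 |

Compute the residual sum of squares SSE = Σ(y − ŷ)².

SSE = 8.5

A=7: P̂ = 1.4 + 4.1·7 = 30.1; e = 29.1 − 30.1 = -1
A=9: P̂ = 1.4 + 4.1·9 = 38.3; e = 37.8 − 38.3 = -0.5
A=11: P̂ = 1.4 + 4.1·11 = 46.5; e = 47.5 − 46.5 = 1
A=13: P̂ = 1.4 + 4.1·13 = 54.7; e = 56.7 − 54.7 = 2
A=15: P̂ = 1.4 + 4.1·15 = 62.9; e = 62.9 − 62.9 = 0
A=17: P̂ = 1.4 + 4.1·17 = 71.1; e = 69.6 − 71.1 = -1.5
SSE = 1 + 0.25 + 1 + 4 + 0 + 2.25 = 8.5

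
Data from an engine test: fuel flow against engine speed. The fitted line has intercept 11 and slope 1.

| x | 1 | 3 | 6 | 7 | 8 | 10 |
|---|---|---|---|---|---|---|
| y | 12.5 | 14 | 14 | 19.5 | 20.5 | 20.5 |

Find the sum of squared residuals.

x=1: ŷ = 11 + 1 = 12; e = 12.5 − 12 = 0.5
x=3: ŷ = 11 + 3 = 14; e = 14 − 14 = 0
x=6: ŷ = 11 + 6 = 17; e = 14 − 17 = -3
x=7: ŷ = 11 + 7 = 18; e = 19.5 − 18 = 1.5
x=8: ŷ = 11 + 8 = 19; e = 20.5 − 19 = 1.5
x=10: ŷ = 11 + 10 = 21; e = 20.5 − 21 = -0.5
SSE = 0.25 + 0 + 9 + 2.25 + 2.25 + 0.25 = 14

SSE = 14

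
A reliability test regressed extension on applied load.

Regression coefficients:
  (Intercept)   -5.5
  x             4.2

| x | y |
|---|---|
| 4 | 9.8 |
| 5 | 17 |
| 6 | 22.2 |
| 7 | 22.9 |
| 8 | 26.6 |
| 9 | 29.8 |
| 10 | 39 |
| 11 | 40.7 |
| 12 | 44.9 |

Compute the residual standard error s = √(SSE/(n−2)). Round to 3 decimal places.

x=4: ŷ = -5.5 + 4.2·4 = 11.3; r = 9.8 − 11.3 = -1.5
x=5: ŷ = -5.5 + 4.2·5 = 15.5; r = 17 − 15.5 = 1.5
x=6: ŷ = -5.5 + 4.2·6 = 19.7; r = 22.2 − 19.7 = 2.5
x=7: ŷ = -5.5 + 4.2·7 = 23.9; r = 22.9 − 23.9 = -1
x=8: ŷ = -5.5 + 4.2·8 = 28.1; r = 26.6 − 28.1 = -1.5
x=9: ŷ = -5.5 + 4.2·9 = 32.3; r = 29.8 − 32.3 = -2.5
x=10: ŷ = -5.5 + 4.2·10 = 36.5; r = 39 − 36.5 = 2.5
x=11: ŷ = -5.5 + 4.2·11 = 40.7; r = 40.7 − 40.7 = 0
x=12: ŷ = -5.5 + 4.2·12 = 44.9; r = 44.9 − 44.9 = 0
SSE = 2.25 + 2.25 + 6.25 + 1 + 2.25 + 6.25 + 6.25 + 0 + 0 = 26.5
s = √(26.5/7) = √3.78571 ≈ 1.946

s = 1.946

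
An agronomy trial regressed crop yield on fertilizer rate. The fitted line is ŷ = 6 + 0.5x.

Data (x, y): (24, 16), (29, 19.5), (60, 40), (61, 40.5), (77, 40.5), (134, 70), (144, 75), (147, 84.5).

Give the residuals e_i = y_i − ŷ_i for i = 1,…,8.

-2, -1, 4, 4, -4, -3, -3, 5

x=24: ŷ = 6 + 0.5·24 = 18; e = 16 − 18 = -2
x=29: ŷ = 6 + 0.5·29 = 20.5; e = 19.5 − 20.5 = -1
x=60: ŷ = 6 + 0.5·60 = 36; e = 40 − 36 = 4
x=61: ŷ = 6 + 0.5·61 = 36.5; e = 40.5 − 36.5 = 4
x=77: ŷ = 6 + 0.5·77 = 44.5; e = 40.5 − 44.5 = -4
x=134: ŷ = 6 + 0.5·134 = 73; e = 70 − 73 = -3
x=144: ŷ = 6 + 0.5·144 = 78; e = 75 − 78 = -3
x=147: ŷ = 6 + 0.5·147 = 79.5; e = 84.5 − 79.5 = 5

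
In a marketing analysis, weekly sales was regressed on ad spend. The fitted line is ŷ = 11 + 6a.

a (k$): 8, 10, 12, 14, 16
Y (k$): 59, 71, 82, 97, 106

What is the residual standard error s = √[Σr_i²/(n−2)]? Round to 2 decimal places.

a=8: ŷ = 11 + 6·8 = 59; r = 59 − 59 = 0
a=10: ŷ = 11 + 6·10 = 71; r = 71 − 71 = 0
a=12: ŷ = 11 + 6·12 = 83; r = 82 − 83 = -1
a=14: ŷ = 11 + 6·14 = 95; r = 97 − 95 = 2
a=16: ŷ = 11 + 6·16 = 107; r = 106 − 107 = -1
SSE = 0 + 0 + 1 + 4 + 1 = 6
s = √(6/3) = √2 ≈ 1.41

s = 1.41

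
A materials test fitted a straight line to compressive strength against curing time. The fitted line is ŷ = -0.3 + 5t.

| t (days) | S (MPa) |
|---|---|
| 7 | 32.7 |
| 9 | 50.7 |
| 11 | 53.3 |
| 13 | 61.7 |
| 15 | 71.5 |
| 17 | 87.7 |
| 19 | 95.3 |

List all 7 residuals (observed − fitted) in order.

-2, 6, -1.4, -3, -3.2, 3, 0.6

t=7: ŷ = -0.3 + 5·7 = 34.7; e = 32.7 − 34.7 = -2
t=9: ŷ = -0.3 + 5·9 = 44.7; e = 50.7 − 44.7 = 6
t=11: ŷ = -0.3 + 5·11 = 54.7; e = 53.3 − 54.7 = -1.4
t=13: ŷ = -0.3 + 5·13 = 64.7; e = 61.7 − 64.7 = -3
t=15: ŷ = -0.3 + 5·15 = 74.7; e = 71.5 − 74.7 = -3.2
t=17: ŷ = -0.3 + 5·17 = 84.7; e = 87.7 − 84.7 = 3
t=19: ŷ = -0.3 + 5·19 = 94.7; e = 95.3 − 94.7 = 0.6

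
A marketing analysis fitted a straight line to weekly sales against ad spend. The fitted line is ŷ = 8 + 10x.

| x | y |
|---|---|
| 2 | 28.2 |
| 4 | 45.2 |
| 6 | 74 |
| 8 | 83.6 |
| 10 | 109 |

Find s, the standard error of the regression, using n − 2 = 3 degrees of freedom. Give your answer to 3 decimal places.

s = 4.627

x=2: ŷ = 8 + 10·2 = 28; e = 28.2 − 28 = 0.2
x=4: ŷ = 8 + 10·4 = 48; e = 45.2 − 48 = -2.8
x=6: ŷ = 8 + 10·6 = 68; e = 74 − 68 = 6
x=8: ŷ = 8 + 10·8 = 88; e = 83.6 − 88 = -4.4
x=10: ŷ = 8 + 10·10 = 108; e = 109 − 108 = 1
SSE = 0.04 + 7.84 + 36 + 19.36 + 1 = 64.24
s = √(64.24/3) = √21.4133 ≈ 4.627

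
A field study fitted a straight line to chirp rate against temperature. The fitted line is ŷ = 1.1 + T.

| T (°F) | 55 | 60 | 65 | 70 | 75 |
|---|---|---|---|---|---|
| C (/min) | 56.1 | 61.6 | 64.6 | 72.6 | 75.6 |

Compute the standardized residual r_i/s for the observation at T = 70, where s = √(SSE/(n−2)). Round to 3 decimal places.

1.162

T=55: ŷ = 1.1 + 55 = 56.1; r = 56.1 − 56.1 = 0
T=60: ŷ = 1.1 + 60 = 61.1; r = 61.6 − 61.1 = 0.5
T=65: ŷ = 1.1 + 65 = 66.1; r = 64.6 − 66.1 = -1.5
T=70: ŷ = 1.1 + 70 = 71.1; r = 72.6 − 71.1 = 1.5
T=75: ŷ = 1.1 + 75 = 76.1; r = 75.6 − 76.1 = -0.5
SSE = 0 + 0.25 + 2.25 + 2.25 + 0.25 = 5
s = √(5/3) = 1.29099
r/s = 1.5 / 1.29099 = 1.162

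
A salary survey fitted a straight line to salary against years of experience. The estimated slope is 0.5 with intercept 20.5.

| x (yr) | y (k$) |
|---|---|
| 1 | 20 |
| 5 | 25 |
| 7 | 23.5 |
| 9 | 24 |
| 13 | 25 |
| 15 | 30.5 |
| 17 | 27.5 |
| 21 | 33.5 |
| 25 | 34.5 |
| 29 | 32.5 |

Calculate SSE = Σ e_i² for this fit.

x=1: ŷ = 20.5 + 0.5·1 = 21; e = 20 − 21 = -1
x=5: ŷ = 20.5 + 0.5·5 = 23; e = 25 − 23 = 2
x=7: ŷ = 20.5 + 0.5·7 = 24; e = 23.5 − 24 = -0.5
x=9: ŷ = 20.5 + 0.5·9 = 25; e = 24 − 25 = -1
x=13: ŷ = 20.5 + 0.5·13 = 27; e = 25 − 27 = -2
x=15: ŷ = 20.5 + 0.5·15 = 28; e = 30.5 − 28 = 2.5
x=17: ŷ = 20.5 + 0.5·17 = 29; e = 27.5 − 29 = -1.5
x=21: ŷ = 20.5 + 0.5·21 = 31; e = 33.5 − 31 = 2.5
x=25: ŷ = 20.5 + 0.5·25 = 33; e = 34.5 − 33 = 1.5
x=29: ŷ = 20.5 + 0.5·29 = 35; e = 32.5 − 35 = -2.5
SSE = 1 + 4 + 0.25 + 1 + 4 + 6.25 + 2.25 + 6.25 + 2.25 + 6.25 = 33.5

SSE = 33.5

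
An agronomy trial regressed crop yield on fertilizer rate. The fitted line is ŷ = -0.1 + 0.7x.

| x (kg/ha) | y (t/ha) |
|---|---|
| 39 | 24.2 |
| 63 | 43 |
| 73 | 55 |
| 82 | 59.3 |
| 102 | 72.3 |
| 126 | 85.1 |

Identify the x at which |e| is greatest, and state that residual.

x = 73, e = 4

x=39: ŷ = -0.1 + 0.7·39 = 27.2; e = 24.2 − 27.2 = -3
x=63: ŷ = -0.1 + 0.7·63 = 44; e = 43 − 44 = -1
x=73: ŷ = -0.1 + 0.7·73 = 51; e = 55 − 51 = 4
x=82: ŷ = -0.1 + 0.7·82 = 57.3; e = 59.3 − 57.3 = 2
x=102: ŷ = -0.1 + 0.7·102 = 71.3; e = 72.3 − 71.3 = 1
x=126: ŷ = -0.1 + 0.7·126 = 88.1; e = 85.1 − 88.1 = -3
Largest |e| is 4 at x = 73, residual 4.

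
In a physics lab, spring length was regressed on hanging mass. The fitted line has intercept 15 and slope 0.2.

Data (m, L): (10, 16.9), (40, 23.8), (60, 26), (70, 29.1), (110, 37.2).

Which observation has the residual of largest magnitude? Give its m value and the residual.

m = 60, e = -1

m=10: L̂ = 15 + 0.2·10 = 17; e = 16.9 − 17 = -0.1
m=40: L̂ = 15 + 0.2·40 = 23; e = 23.8 − 23 = 0.8
m=60: L̂ = 15 + 0.2·60 = 27; e = 26 − 27 = -1
m=70: L̂ = 15 + 0.2·70 = 29; e = 29.1 − 29 = 0.1
m=110: L̂ = 15 + 0.2·110 = 37; e = 37.2 − 37 = 0.2
Largest |e| is 1 at m = 60, residual -1.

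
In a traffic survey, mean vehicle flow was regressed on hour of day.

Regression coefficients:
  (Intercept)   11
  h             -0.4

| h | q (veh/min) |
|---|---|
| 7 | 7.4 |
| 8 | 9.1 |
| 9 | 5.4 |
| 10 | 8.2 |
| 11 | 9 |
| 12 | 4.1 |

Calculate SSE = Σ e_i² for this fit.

h=7: q̂ = 11 − 0.4·7 = 8.2; e = 7.4 − 8.2 = -0.8
h=8: q̂ = 11 − 0.4·8 = 7.8; e = 9.1 − 7.8 = 1.3
h=9: q̂ = 11 − 0.4·9 = 7.4; e = 5.4 − 7.4 = -2
h=10: q̂ = 11 − 0.4·10 = 7; e = 8.2 − 7 = 1.2
h=11: q̂ = 11 − 0.4·11 = 6.6; e = 9 − 6.6 = 2.4
h=12: q̂ = 11 − 0.4·12 = 6.2; e = 4.1 − 6.2 = -2.1
SSE = 0.64 + 1.69 + 4 + 1.44 + 5.76 + 4.41 = 17.94

SSE = 17.94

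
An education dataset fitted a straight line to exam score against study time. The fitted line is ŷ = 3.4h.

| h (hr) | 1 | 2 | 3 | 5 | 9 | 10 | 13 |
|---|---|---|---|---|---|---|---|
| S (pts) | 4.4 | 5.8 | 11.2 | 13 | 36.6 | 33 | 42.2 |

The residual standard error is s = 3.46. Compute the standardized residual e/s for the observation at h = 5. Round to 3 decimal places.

-1.156

ŷ = 3.4·5 = 17
e = 13 − 17 = -4
e/s = -4 / 3.46 = -1.156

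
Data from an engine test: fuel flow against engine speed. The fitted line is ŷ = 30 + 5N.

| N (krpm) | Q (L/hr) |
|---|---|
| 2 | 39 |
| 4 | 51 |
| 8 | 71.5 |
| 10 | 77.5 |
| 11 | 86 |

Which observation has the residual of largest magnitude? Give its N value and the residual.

N=2: ŷ = 30 + 5·2 = 40; r = 39 − 40 = -1
N=4: ŷ = 30 + 5·4 = 50; r = 51 − 50 = 1
N=8: ŷ = 30 + 5·8 = 70; r = 71.5 − 70 = 1.5
N=10: ŷ = 30 + 5·10 = 80; r = 77.5 − 80 = -2.5
N=11: ŷ = 30 + 5·11 = 85; r = 86 − 85 = 1
Largest |r| is 2.5 at N = 10, residual -2.5.

N = 10, r = -2.5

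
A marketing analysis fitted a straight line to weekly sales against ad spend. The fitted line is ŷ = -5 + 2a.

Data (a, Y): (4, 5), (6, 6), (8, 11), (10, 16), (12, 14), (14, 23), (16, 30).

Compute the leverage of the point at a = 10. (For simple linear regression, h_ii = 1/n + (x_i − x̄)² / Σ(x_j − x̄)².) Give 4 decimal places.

h = 0.1429

ā = (4 + 6 + 8 + 10 + 12 + 14 + 16)/7 = 10
Σ(a − ā)² = 36 + 16 + 4 + 0 + 4 + 16 + 36 = 112
h = 1/7 + (0)²/112 = 0.142857 + 0 = 0.1429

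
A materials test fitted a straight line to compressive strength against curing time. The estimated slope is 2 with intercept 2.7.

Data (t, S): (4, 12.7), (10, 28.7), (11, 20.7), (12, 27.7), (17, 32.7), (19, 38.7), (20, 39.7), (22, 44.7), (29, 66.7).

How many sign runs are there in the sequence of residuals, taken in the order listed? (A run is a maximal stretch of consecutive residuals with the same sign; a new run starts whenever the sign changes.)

t=4: Ŝ = 2.7 + 2·4 = 10.7; r = 12.7 − 10.7 = 2
t=10: Ŝ = 2.7 + 2·10 = 22.7; r = 28.7 − 22.7 = 6
t=11: Ŝ = 2.7 + 2·11 = 24.7; r = 20.7 − 24.7 = -4
t=12: Ŝ = 2.7 + 2·12 = 26.7; r = 27.7 − 26.7 = 1
t=17: Ŝ = 2.7 + 2·17 = 36.7; r = 32.7 − 36.7 = -4
t=19: Ŝ = 2.7 + 2·19 = 40.7; r = 38.7 − 40.7 = -2
t=20: Ŝ = 2.7 + 2·20 = 42.7; r = 39.7 − 42.7 = -3
t=22: Ŝ = 2.7 + 2·22 = 46.7; r = 44.7 − 46.7 = -2
t=29: Ŝ = 2.7 + 2·29 = 60.7; r = 66.7 − 60.7 = 6
Signs: + + − + − − − − +
Runs: +×2, −×1, +×1, −×4, +×1 → 5

5 runs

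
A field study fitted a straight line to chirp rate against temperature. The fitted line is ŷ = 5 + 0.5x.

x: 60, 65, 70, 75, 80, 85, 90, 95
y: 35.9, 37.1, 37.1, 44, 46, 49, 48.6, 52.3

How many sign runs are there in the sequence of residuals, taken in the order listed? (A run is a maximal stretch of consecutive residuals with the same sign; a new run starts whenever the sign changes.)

x=60: ŷ = 5 + 0.5·60 = 35; r = 35.9 − 35 = 0.9
x=65: ŷ = 5 + 0.5·65 = 37.5; r = 37.1 − 37.5 = -0.4
x=70: ŷ = 5 + 0.5·70 = 40; r = 37.1 − 40 = -2.9
x=75: ŷ = 5 + 0.5·75 = 42.5; r = 44 − 42.5 = 1.5
x=80: ŷ = 5 + 0.5·80 = 45; r = 46 − 45 = 1
x=85: ŷ = 5 + 0.5·85 = 47.5; r = 49 − 47.5 = 1.5
x=90: ŷ = 5 + 0.5·90 = 50; r = 48.6 − 50 = -1.4
x=95: ŷ = 5 + 0.5·95 = 52.5; r = 52.3 − 52.5 = -0.2
Signs: + − − + + + − −
Runs: +×1, −×2, +×3, −×2 → 4

4 runs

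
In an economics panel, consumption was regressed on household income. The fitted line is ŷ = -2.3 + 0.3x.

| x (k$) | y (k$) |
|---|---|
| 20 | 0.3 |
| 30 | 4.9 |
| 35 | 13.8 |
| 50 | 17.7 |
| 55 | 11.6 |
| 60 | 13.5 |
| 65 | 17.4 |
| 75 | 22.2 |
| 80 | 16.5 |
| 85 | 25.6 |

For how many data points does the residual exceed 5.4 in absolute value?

1

x=20: ŷ = -2.3 + 0.3·20 = 3.7; e = 0.3 − 3.7 = -3.4
x=30: ŷ = -2.3 + 0.3·30 = 6.7; e = 4.9 − 6.7 = -1.8
x=35: ŷ = -2.3 + 0.3·35 = 8.2; e = 13.8 − 8.2 = 5.6
x=50: ŷ = -2.3 + 0.3·50 = 12.7; e = 17.7 − 12.7 = 5
x=55: ŷ = -2.3 + 0.3·55 = 14.2; e = 11.6 − 14.2 = -2.6
x=60: ŷ = -2.3 + 0.3·60 = 15.7; e = 13.5 − 15.7 = -2.2
x=65: ŷ = -2.3 + 0.3·65 = 17.2; e = 17.4 − 17.2 = 0.2
x=75: ŷ = -2.3 + 0.3·75 = 20.2; e = 22.2 − 20.2 = 2
x=80: ŷ = -2.3 + 0.3·80 = 21.7; e = 16.5 − 21.7 = -5.2
x=85: ŷ = -2.3 + 0.3·85 = 23.2; e = 25.6 − 23.2 = 2.4
|e| > 5.4: x=35 (|e|=5.6) → 1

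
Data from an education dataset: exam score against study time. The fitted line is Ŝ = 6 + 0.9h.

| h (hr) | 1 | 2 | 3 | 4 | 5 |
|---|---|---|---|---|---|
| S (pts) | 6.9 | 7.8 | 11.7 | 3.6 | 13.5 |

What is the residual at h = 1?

e = 0

Ŝ = 6 + 0.9·1 = 6.9
e = 6.9 − 6.9 = 0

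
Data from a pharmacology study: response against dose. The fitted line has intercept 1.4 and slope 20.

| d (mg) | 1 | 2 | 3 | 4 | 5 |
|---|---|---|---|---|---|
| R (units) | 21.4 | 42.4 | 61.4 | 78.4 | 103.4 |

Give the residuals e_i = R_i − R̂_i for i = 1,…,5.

0, 1, 0, -3, 2

d=1: R̂ = 1.4 + 20·1 = 21.4; e = 21.4 − 21.4 = 0
d=2: R̂ = 1.4 + 20·2 = 41.4; e = 42.4 − 41.4 = 1
d=3: R̂ = 1.4 + 20·3 = 61.4; e = 61.4 − 61.4 = 0
d=4: R̂ = 1.4 + 20·4 = 81.4; e = 78.4 − 81.4 = -3
d=5: R̂ = 1.4 + 20·5 = 101.4; e = 103.4 − 101.4 = 2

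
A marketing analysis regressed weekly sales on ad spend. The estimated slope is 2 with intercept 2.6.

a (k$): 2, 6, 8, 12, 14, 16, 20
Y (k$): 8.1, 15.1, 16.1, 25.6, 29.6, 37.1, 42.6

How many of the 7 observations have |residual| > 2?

2

a=2: ŷ = 2.6 + 2·2 = 6.6; e = 8.1 − 6.6 = 1.5
a=6: ŷ = 2.6 + 2·6 = 14.6; e = 15.1 − 14.6 = 0.5
a=8: ŷ = 2.6 + 2·8 = 18.6; e = 16.1 − 18.6 = -2.5
a=12: ŷ = 2.6 + 2·12 = 26.6; e = 25.6 − 26.6 = -1
a=14: ŷ = 2.6 + 2·14 = 30.6; e = 29.6 − 30.6 = -1
a=16: ŷ = 2.6 + 2·16 = 34.6; e = 37.1 − 34.6 = 2.5
a=20: ŷ = 2.6 + 2·20 = 42.6; e = 42.6 − 42.6 = 0
|e| > 2: a=8 (|e|=2.5), a=16 (|e|=2.5) → 2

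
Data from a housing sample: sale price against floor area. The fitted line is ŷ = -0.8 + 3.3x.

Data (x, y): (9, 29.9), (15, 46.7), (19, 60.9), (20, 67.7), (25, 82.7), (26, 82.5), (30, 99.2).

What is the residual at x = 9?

ŷ = -0.8 + 3.3·9 = 28.9
r = 29.9 − 28.9 = 1

r = 1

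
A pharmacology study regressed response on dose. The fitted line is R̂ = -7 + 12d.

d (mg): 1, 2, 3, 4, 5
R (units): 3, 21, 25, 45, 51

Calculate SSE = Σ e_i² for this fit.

SSE = 56

d=1: R̂ = -7 + 12·1 = 5; e = 3 − 5 = -2
d=2: R̂ = -7 + 12·2 = 17; e = 21 − 17 = 4
d=3: R̂ = -7 + 12·3 = 29; e = 25 − 29 = -4
d=4: R̂ = -7 + 12·4 = 41; e = 45 − 41 = 4
d=5: R̂ = -7 + 12·5 = 53; e = 51 − 53 = -2
SSE = 4 + 16 + 16 + 16 + 4 = 56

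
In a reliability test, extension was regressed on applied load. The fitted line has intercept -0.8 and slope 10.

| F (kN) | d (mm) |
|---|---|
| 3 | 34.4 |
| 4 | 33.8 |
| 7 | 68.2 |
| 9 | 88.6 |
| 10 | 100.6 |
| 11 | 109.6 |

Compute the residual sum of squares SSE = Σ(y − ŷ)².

F=3: d̂ = -0.8 + 10·3 = 29.2; r = 34.4 − 29.2 = 5.2
F=4: d̂ = -0.8 + 10·4 = 39.2; r = 33.8 − 39.2 = -5.4
F=7: d̂ = -0.8 + 10·7 = 69.2; r = 68.2 − 69.2 = -1
F=9: d̂ = -0.8 + 10·9 = 89.2; r = 88.6 − 89.2 = -0.6
F=10: d̂ = -0.8 + 10·10 = 99.2; r = 100.6 − 99.2 = 1.4
F=11: d̂ = -0.8 + 10·11 = 109.2; r = 109.6 − 109.2 = 0.4
SSE = 27.04 + 29.16 + 1 + 0.36 + 1.96 + 0.16 = 59.68

SSE = 59.68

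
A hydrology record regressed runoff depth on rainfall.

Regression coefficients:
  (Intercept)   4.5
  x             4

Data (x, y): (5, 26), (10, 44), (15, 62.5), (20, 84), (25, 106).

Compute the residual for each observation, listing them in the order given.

x=5: ŷ = 4.5 + 4·5 = 24.5; r = 26 − 24.5 = 1.5
x=10: ŷ = 4.5 + 4·10 = 44.5; r = 44 − 44.5 = -0.5
x=15: ŷ = 4.5 + 4·15 = 64.5; r = 62.5 − 64.5 = -2
x=20: ŷ = 4.5 + 4·20 = 84.5; r = 84 − 84.5 = -0.5
x=25: ŷ = 4.5 + 4·25 = 104.5; r = 106 − 104.5 = 1.5

1.5, -0.5, -2, -0.5, 1.5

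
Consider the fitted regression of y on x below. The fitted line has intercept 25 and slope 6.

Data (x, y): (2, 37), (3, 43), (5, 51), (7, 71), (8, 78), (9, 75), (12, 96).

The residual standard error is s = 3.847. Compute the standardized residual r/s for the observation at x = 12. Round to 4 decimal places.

-0.2599

ŷ = 25 + 6·12 = 97
r = 96 − 97 = -1
r/s = -1 / 3.847 = -0.2599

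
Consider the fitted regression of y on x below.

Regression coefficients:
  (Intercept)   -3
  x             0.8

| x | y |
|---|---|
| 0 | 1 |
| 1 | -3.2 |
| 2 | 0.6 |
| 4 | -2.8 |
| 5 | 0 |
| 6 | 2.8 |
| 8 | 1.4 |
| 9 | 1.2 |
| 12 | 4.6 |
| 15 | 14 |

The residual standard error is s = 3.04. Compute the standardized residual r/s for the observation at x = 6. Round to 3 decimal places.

ŷ = -3 + 0.8·6 = 1.8
r = 2.8 − 1.8 = 1
r/s = 1 / 3.04 = 0.329

0.329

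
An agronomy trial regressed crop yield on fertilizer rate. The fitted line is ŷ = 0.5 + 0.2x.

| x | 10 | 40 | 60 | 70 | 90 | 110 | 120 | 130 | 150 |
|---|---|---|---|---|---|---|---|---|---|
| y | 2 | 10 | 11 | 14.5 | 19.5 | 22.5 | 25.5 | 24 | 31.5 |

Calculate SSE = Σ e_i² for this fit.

SSE = 14

x=10: ŷ = 0.5 + 0.2·10 = 2.5; e = 2 − 2.5 = -0.5
x=40: ŷ = 0.5 + 0.2·40 = 8.5; e = 10 − 8.5 = 1.5
x=60: ŷ = 0.5 + 0.2·60 = 12.5; e = 11 − 12.5 = -1.5
x=70: ŷ = 0.5 + 0.2·70 = 14.5; e = 14.5 − 14.5 = 0
x=90: ŷ = 0.5 + 0.2·90 = 18.5; e = 19.5 − 18.5 = 1
x=110: ŷ = 0.5 + 0.2·110 = 22.5; e = 22.5 − 22.5 = 0
x=120: ŷ = 0.5 + 0.2·120 = 24.5; e = 25.5 − 24.5 = 1
x=130: ŷ = 0.5 + 0.2·130 = 26.5; e = 24 − 26.5 = -2.5
x=150: ŷ = 0.5 + 0.2·150 = 30.5; e = 31.5 − 30.5 = 1
SSE = 0.25 + 2.25 + 2.25 + 0 + 1 + 0 + 1 + 6.25 + 1 = 14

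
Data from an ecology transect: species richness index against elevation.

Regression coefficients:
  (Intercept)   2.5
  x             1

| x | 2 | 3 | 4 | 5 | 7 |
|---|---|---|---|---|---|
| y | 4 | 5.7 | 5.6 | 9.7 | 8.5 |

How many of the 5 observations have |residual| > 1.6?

x=2: ŷ = 2.5 + 2 = 4.5; r = 4 − 4.5 = -0.5
x=3: ŷ = 2.5 + 3 = 5.5; r = 5.7 − 5.5 = 0.2
x=4: ŷ = 2.5 + 4 = 6.5; r = 5.6 − 6.5 = -0.9
x=5: ŷ = 2.5 + 5 = 7.5; r = 9.7 − 7.5 = 2.2
x=7: ŷ = 2.5 + 7 = 9.5; r = 8.5 − 9.5 = -1
|r| > 1.6: x=5 (|r|=2.2) → 1

1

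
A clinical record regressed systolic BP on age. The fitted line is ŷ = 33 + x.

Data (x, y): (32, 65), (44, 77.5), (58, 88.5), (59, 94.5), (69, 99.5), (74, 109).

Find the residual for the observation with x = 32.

e = 0

ŷ = 33 + 32 = 65
e = 65 − 65 = 0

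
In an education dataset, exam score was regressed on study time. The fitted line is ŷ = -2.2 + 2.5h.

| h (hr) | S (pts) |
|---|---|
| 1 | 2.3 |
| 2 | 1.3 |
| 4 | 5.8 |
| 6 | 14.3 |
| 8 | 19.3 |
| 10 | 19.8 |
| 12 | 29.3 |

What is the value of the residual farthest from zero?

h=1: ŷ = -2.2 + 2.5·1 = 0.3; e = 2.3 − 0.3 = 2
h=2: ŷ = -2.2 + 2.5·2 = 2.8; e = 1.3 − 2.8 = -1.5
h=4: ŷ = -2.2 + 2.5·4 = 7.8; e = 5.8 − 7.8 = -2
h=6: ŷ = -2.2 + 2.5·6 = 12.8; e = 14.3 − 12.8 = 1.5
h=8: ŷ = -2.2 + 2.5·8 = 17.8; e = 19.3 − 17.8 = 1.5
h=10: ŷ = -2.2 + 2.5·10 = 22.8; e = 19.8 − 22.8 = -3
h=12: ŷ = -2.2 + 2.5·12 = 27.8; e = 29.3 − 27.8 = 1.5
Largest |e| is 3 at h = 10, residual -3.

e = -3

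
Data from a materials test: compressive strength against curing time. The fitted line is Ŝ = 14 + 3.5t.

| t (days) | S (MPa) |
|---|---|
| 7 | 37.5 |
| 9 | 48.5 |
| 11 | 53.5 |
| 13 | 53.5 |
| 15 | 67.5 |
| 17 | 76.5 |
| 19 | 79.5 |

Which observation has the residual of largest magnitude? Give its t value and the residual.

t = 13, r = -6

t=7: Ŝ = 14 + 3.5·7 = 38.5; r = 37.5 − 38.5 = -1
t=9: Ŝ = 14 + 3.5·9 = 45.5; r = 48.5 − 45.5 = 3
t=11: Ŝ = 14 + 3.5·11 = 52.5; r = 53.5 − 52.5 = 1
t=13: Ŝ = 14 + 3.5·13 = 59.5; r = 53.5 − 59.5 = -6
t=15: Ŝ = 14 + 3.5·15 = 66.5; r = 67.5 − 66.5 = 1
t=17: Ŝ = 14 + 3.5·17 = 73.5; r = 76.5 − 73.5 = 3
t=19: Ŝ = 14 + 3.5·19 = 80.5; r = 79.5 − 80.5 = -1
Largest |r| is 6 at t = 13, residual -6.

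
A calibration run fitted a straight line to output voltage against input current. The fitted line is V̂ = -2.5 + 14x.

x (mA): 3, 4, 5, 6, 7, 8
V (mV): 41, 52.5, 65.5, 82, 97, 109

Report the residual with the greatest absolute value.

x=3: V̂ = -2.5 + 14·3 = 39.5; e = 41 − 39.5 = 1.5
x=4: V̂ = -2.5 + 14·4 = 53.5; e = 52.5 − 53.5 = -1
x=5: V̂ = -2.5 + 14·5 = 67.5; e = 65.5 − 67.5 = -2
x=6: V̂ = -2.5 + 14·6 = 81.5; e = 82 − 81.5 = 0.5
x=7: V̂ = -2.5 + 14·7 = 95.5; e = 97 − 95.5 = 1.5
x=8: V̂ = -2.5 + 14·8 = 109.5; e = 109 − 109.5 = -0.5
Largest |e| is 2 at x = 5, residual -2.

e = -2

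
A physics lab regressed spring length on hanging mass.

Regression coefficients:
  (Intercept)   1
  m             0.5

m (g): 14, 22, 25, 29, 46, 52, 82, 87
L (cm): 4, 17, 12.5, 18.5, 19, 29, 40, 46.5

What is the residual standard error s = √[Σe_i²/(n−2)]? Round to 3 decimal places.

m=14: L̂ = 1 + 0.5·14 = 8; e = 4 − 8 = -4
m=22: L̂ = 1 + 0.5·22 = 12; e = 17 − 12 = 5
m=25: L̂ = 1 + 0.5·25 = 13.5; e = 12.5 − 13.5 = -1
m=29: L̂ = 1 + 0.5·29 = 15.5; e = 18.5 − 15.5 = 3
m=46: L̂ = 1 + 0.5·46 = 24; e = 19 − 24 = -5
m=52: L̂ = 1 + 0.5·52 = 27; e = 29 − 27 = 2
m=82: L̂ = 1 + 0.5·82 = 42; e = 40 − 42 = -2
m=87: L̂ = 1 + 0.5·87 = 44.5; e = 46.5 − 44.5 = 2
SSE = 16 + 25 + 1 + 9 + 25 + 4 + 4 + 4 = 88
s = √(88/6) = √14.6667 ≈ 3.830

s = 3.830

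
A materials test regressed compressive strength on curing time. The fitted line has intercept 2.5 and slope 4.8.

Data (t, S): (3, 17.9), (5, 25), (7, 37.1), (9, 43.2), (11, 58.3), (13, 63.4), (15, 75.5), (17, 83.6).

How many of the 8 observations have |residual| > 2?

2

t=3: ŷ = 2.5 + 4.8·3 = 16.9; e = 17.9 − 16.9 = 1
t=5: ŷ = 2.5 + 4.8·5 = 26.5; e = 25 − 26.5 = -1.5
t=7: ŷ = 2.5 + 4.8·7 = 36.1; e = 37.1 − 36.1 = 1
t=9: ŷ = 2.5 + 4.8·9 = 45.7; e = 43.2 − 45.7 = -2.5
t=11: ŷ = 2.5 + 4.8·11 = 55.3; e = 58.3 − 55.3 = 3
t=13: ŷ = 2.5 + 4.8·13 = 64.9; e = 63.4 − 64.9 = -1.5
t=15: ŷ = 2.5 + 4.8·15 = 74.5; e = 75.5 − 74.5 = 1
t=17: ŷ = 2.5 + 4.8·17 = 84.1; e = 83.6 − 84.1 = -0.5
|e| > 2: t=9 (|e|=2.5), t=11 (|e|=3) → 2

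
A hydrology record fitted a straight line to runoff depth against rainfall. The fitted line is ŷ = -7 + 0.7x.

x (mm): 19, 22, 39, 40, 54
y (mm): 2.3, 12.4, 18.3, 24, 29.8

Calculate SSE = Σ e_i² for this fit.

SSE = 46

x=19: ŷ = -7 + 0.7·19 = 6.3; e = 2.3 − 6.3 = -4
x=22: ŷ = -7 + 0.7·22 = 8.4; e = 12.4 − 8.4 = 4
x=39: ŷ = -7 + 0.7·39 = 20.3; e = 18.3 − 20.3 = -2
x=40: ŷ = -7 + 0.7·40 = 21; e = 24 − 21 = 3
x=54: ŷ = -7 + 0.7·54 = 30.8; e = 29.8 − 30.8 = -1
SSE = 16 + 16 + 4 + 9 + 1 = 46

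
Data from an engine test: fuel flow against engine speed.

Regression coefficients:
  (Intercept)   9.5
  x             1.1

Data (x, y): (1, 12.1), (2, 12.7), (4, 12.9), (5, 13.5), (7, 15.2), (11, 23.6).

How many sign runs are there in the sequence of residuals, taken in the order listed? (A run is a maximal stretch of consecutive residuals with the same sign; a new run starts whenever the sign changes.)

3 runs

x=1: ŷ = 9.5 + 1.1·1 = 10.6; r = 12.1 − 10.6 = 1.5
x=2: ŷ = 9.5 + 1.1·2 = 11.7; r = 12.7 − 11.7 = 1
x=4: ŷ = 9.5 + 1.1·4 = 13.9; r = 12.9 − 13.9 = -1
x=5: ŷ = 9.5 + 1.1·5 = 15; r = 13.5 − 15 = -1.5
x=7: ŷ = 9.5 + 1.1·7 = 17.2; r = 15.2 − 17.2 = -2
x=11: ŷ = 9.5 + 1.1·11 = 21.6; r = 23.6 − 21.6 = 2
Signs: + + − − − +
Runs: +×2, −×3, +×1 → 3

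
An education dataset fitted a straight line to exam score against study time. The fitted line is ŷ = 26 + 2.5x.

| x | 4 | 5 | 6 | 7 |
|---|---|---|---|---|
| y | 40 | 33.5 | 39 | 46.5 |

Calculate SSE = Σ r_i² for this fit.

SSE = 54

x=4: ŷ = 26 + 2.5·4 = 36; r = 40 − 36 = 4
x=5: ŷ = 26 + 2.5·5 = 38.5; r = 33.5 − 38.5 = -5
x=6: ŷ = 26 + 2.5·6 = 41; r = 39 − 41 = -2
x=7: ŷ = 26 + 2.5·7 = 43.5; r = 46.5 − 43.5 = 3
SSE = 16 + 25 + 4 + 9 = 54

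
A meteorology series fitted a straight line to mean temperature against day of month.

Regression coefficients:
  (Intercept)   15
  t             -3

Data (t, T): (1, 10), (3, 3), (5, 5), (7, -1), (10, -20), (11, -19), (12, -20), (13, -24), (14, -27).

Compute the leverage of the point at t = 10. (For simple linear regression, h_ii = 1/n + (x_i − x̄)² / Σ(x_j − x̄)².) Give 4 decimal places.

t̄ = (1 + 3 + 5 + 7 + 10 + 11 + 12 + 13 + 14)/9 = 8.44444
Σ(t − t̄)² = 55.4198 + 29.642 + 11.8642 + 2.08642 + 2.41975 + 6.53086 + 12.642 + 20.7531 + 30.8642 = 172.222
h = 1/9 + (1.55556)²/172.222 = 0.111111 + 0.0140502 = 0.1252

h = 0.1252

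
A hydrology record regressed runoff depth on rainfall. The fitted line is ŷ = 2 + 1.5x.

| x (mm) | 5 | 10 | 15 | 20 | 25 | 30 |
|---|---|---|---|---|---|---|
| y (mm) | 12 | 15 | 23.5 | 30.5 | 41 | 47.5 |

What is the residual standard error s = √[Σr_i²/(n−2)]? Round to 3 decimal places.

s = 2.000

x=5: ŷ = 2 + 1.5·5 = 9.5; r = 12 − 9.5 = 2.5
x=10: ŷ = 2 + 1.5·10 = 17; r = 15 − 17 = -2
x=15: ŷ = 2 + 1.5·15 = 24.5; r = 23.5 − 24.5 = -1
x=20: ŷ = 2 + 1.5·20 = 32; r = 30.5 − 32 = -1.5
x=25: ŷ = 2 + 1.5·25 = 39.5; r = 41 − 39.5 = 1.5
x=30: ŷ = 2 + 1.5·30 = 47; r = 47.5 − 47 = 0.5
SSE = 6.25 + 4 + 1 + 2.25 + 2.25 + 0.25 = 16
s = √(16/4) = √4 ≈ 2.000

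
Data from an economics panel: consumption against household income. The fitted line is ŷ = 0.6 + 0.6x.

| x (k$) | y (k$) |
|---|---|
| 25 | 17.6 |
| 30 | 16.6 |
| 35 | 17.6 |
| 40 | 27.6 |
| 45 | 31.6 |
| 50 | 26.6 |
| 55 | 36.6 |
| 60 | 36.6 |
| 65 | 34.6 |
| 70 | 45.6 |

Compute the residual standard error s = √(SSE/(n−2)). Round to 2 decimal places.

x=25: ŷ = 0.6 + 0.6·25 = 15.6; r = 17.6 − 15.6 = 2
x=30: ŷ = 0.6 + 0.6·30 = 18.6; r = 16.6 − 18.6 = -2
x=35: ŷ = 0.6 + 0.6·35 = 21.6; r = 17.6 − 21.6 = -4
x=40: ŷ = 0.6 + 0.6·40 = 24.6; r = 27.6 − 24.6 = 3
x=45: ŷ = 0.6 + 0.6·45 = 27.6; r = 31.6 − 27.6 = 4
x=50: ŷ = 0.6 + 0.6·50 = 30.6; r = 26.6 − 30.6 = -4
x=55: ŷ = 0.6 + 0.6·55 = 33.6; r = 36.6 − 33.6 = 3
x=60: ŷ = 0.6 + 0.6·60 = 36.6; r = 36.6 − 36.6 = 0
x=65: ŷ = 0.6 + 0.6·65 = 39.6; r = 34.6 − 39.6 = -5
x=70: ŷ = 0.6 + 0.6·70 = 42.6; r = 45.6 − 42.6 = 3
SSE = 4 + 4 + 16 + 9 + 16 + 16 + 9 + 0 + 25 + 9 = 108
s = √(108/8) = √13.5 ≈ 3.67

s = 3.67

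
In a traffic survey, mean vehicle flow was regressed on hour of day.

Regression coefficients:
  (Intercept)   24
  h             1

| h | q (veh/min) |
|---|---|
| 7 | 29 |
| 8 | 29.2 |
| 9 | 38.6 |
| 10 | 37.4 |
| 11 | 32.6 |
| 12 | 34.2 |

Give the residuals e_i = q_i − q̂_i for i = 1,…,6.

-2, -2.8, 5.6, 3.4, -2.4, -1.8

h=7: q̂ = 24 + 7 = 31; e = 29 − 31 = -2
h=8: q̂ = 24 + 8 = 32; e = 29.2 − 32 = -2.8
h=9: q̂ = 24 + 9 = 33; e = 38.6 − 33 = 5.6
h=10: q̂ = 24 + 10 = 34; e = 37.4 − 34 = 3.4
h=11: q̂ = 24 + 11 = 35; e = 32.6 − 35 = -2.4
h=12: q̂ = 24 + 12 = 36; e = 34.2 − 36 = -1.8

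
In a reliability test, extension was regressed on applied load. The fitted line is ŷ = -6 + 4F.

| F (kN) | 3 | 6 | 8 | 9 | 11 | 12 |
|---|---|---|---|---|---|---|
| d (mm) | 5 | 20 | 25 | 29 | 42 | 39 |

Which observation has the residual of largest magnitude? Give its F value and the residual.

F = 11, e = 4

F=3: ŷ = -6 + 4·3 = 6; e = 5 − 6 = -1
F=6: ŷ = -6 + 4·6 = 18; e = 20 − 18 = 2
F=8: ŷ = -6 + 4·8 = 26; e = 25 − 26 = -1
F=9: ŷ = -6 + 4·9 = 30; e = 29 − 30 = -1
F=11: ŷ = -6 + 4·11 = 38; e = 42 − 38 = 4
F=12: ŷ = -6 + 4·12 = 42; e = 39 − 42 = -3
Largest |e| is 4 at F = 11, residual 4.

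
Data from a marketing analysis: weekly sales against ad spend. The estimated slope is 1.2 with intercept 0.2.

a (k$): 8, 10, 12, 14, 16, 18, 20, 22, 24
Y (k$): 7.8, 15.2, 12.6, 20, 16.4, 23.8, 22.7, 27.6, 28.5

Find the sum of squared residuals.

SSE = 42.5

a=8: ŷ = 0.2 + 1.2·8 = 9.8; e = 7.8 − 9.8 = -2
a=10: ŷ = 0.2 + 1.2·10 = 12.2; e = 15.2 − 12.2 = 3
a=12: ŷ = 0.2 + 1.2·12 = 14.6; e = 12.6 − 14.6 = -2
a=14: ŷ = 0.2 + 1.2·14 = 17; e = 20 − 17 = 3
a=16: ŷ = 0.2 + 1.2·16 = 19.4; e = 16.4 − 19.4 = -3
a=18: ŷ = 0.2 + 1.2·18 = 21.8; e = 23.8 − 21.8 = 2
a=20: ŷ = 0.2 + 1.2·20 = 24.2; e = 22.7 − 24.2 = -1.5
a=22: ŷ = 0.2 + 1.2·22 = 26.6; e = 27.6 − 26.6 = 1
a=24: ŷ = 0.2 + 1.2·24 = 29; e = 28.5 − 29 = -0.5
SSE = 4 + 9 + 4 + 9 + 9 + 4 + 2.25 + 1 + 0.25 = 42.5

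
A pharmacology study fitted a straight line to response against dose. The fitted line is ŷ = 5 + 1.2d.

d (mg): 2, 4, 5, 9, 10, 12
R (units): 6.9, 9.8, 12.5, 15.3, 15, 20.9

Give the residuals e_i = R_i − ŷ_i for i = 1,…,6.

-0.5, 0, 1.5, -0.5, -2, 1.5

d=2: ŷ = 5 + 1.2·2 = 7.4; e = 6.9 − 7.4 = -0.5
d=4: ŷ = 5 + 1.2·4 = 9.8; e = 9.8 − 9.8 = 0
d=5: ŷ = 5 + 1.2·5 = 11; e = 12.5 − 11 = 1.5
d=9: ŷ = 5 + 1.2·9 = 15.8; e = 15.3 − 15.8 = -0.5
d=10: ŷ = 5 + 1.2·10 = 17; e = 15 − 17 = -2
d=12: ŷ = 5 + 1.2·12 = 19.4; e = 20.9 − 19.4 = 1.5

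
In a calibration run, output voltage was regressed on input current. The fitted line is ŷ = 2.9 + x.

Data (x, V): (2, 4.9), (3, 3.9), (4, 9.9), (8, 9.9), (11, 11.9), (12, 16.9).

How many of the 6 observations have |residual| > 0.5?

5

x=2: ŷ = 2.9 + 2 = 4.9; e = 4.9 − 4.9 = 0
x=3: ŷ = 2.9 + 3 = 5.9; e = 3.9 − 5.9 = -2
x=4: ŷ = 2.9 + 4 = 6.9; e = 9.9 − 6.9 = 3
x=8: ŷ = 2.9 + 8 = 10.9; e = 9.9 − 10.9 = -1
x=11: ŷ = 2.9 + 11 = 13.9; e = 11.9 − 13.9 = -2
x=12: ŷ = 2.9 + 12 = 14.9; e = 16.9 − 14.9 = 2
|e| > 0.5: x=3 (|e|=2), x=4 (|e|=3), x=8 (|e|=1), x=11 (|e|=2), x=12 (|e|=2) → 5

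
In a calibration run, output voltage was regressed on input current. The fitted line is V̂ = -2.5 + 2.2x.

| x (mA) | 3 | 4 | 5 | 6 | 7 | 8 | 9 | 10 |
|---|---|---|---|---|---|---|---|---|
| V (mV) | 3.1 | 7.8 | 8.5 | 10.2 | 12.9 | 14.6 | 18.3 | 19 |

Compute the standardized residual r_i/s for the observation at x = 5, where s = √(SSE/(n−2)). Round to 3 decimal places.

0.000

x=3: V̂ = -2.5 + 2.2·3 = 4.1; r = 3.1 − 4.1 = -1
x=4: V̂ = -2.5 + 2.2·4 = 6.3; r = 7.8 − 6.3 = 1.5
x=5: V̂ = -2.5 + 2.2·5 = 8.5; r = 8.5 − 8.5 = 0
x=6: V̂ = -2.5 + 2.2·6 = 10.7; r = 10.2 − 10.7 = -0.5
x=7: V̂ = -2.5 + 2.2·7 = 12.9; r = 12.9 − 12.9 = 0
x=8: V̂ = -2.5 + 2.2·8 = 15.1; r = 14.6 − 15.1 = -0.5
x=9: V̂ = -2.5 + 2.2·9 = 17.3; r = 18.3 − 17.3 = 1
x=10: V̂ = -2.5 + 2.2·10 = 19.5; r = 19 − 19.5 = -0.5
SSE = 1 + 2.25 + 0 + 0.25 + 0 + 0.25 + 1 + 0.25 = 5
s = √(5/6) = 0.912871
r/s = 0 / 0.912871 = 0.000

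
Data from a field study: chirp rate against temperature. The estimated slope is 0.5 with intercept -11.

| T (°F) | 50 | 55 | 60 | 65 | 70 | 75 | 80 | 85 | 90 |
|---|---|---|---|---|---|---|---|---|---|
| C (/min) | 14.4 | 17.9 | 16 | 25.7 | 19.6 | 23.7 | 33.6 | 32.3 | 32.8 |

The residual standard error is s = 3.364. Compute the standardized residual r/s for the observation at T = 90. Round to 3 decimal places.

-0.357

ŷ = -11 + 0.5·90 = 34
r = 32.8 − 34 = -1.2
r/s = -1.2 / 3.364 = -0.357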